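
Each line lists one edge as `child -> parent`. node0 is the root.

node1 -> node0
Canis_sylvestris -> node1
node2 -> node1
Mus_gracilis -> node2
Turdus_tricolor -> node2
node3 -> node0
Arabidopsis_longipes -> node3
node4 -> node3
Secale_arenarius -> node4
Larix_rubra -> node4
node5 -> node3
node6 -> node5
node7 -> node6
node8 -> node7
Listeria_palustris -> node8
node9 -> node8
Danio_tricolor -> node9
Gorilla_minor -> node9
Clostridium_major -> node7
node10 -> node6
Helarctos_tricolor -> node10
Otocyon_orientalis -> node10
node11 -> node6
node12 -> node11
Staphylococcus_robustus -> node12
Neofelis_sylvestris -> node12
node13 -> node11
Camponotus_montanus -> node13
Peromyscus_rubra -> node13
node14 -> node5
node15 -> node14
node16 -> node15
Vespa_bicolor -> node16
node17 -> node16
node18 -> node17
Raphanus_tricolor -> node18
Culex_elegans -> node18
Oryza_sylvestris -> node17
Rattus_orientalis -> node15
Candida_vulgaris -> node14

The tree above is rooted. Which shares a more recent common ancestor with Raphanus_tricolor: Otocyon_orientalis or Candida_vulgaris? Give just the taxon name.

Candida_vulgaris

The MRCA of Raphanus_tricolor and Candida_vulgaris subtends (((Vespa_bicolor,((Raphanus_tricolor,Culex_elegans),Oryza_sylvestris)),Rattus_orientalis),Candida_vulgaris) (6 taxa).
The MRCA of Raphanus_tricolor and Otocyon_orientalis subtends ((((Listeria_palustris,(Danio_tricolor,Gorilla_minor)),Clostridium_major),(Helarctos_tricolor,Otocyon_orientalis),((Staphylococcus_robustus,Neofelis_sylvestris),(Camponotus_montanus,Peromyscus_rubra))),(((Vespa_bicolor,((Raphanus_tricolor,Culex_elegans),Oryza_sylvestris)),Rattus_orientalis),Candida_vulgaris)) (16 taxa).
The first is nested inside the second, so Raphanus_tricolor shares a more recent common ancestor with Candida_vulgaris.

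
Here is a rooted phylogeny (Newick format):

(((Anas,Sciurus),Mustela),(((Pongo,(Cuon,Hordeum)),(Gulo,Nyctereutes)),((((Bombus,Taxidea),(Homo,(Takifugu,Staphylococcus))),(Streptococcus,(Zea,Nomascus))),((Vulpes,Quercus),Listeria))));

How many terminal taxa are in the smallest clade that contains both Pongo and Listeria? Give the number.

The MRCA of Pongo and Listeria is the node subtending (((Pongo,(Cuon,Hordeum)),(Gulo,Nyctereutes)),((((Bombus,Taxidea),(Homo,(Takifugu,Staphylococcus))),(Streptococcus,(Zea,Nomascus))),((Vulpes,Quercus),Listeria))).
That clade contains 16 terminal taxa: Bombus, Cuon, Gulo, Homo, Hordeum, Listeria, Nomascus, Nyctereutes, Pongo, Quercus, Staphylococcus, Streptococcus, Takifugu, Taxidea, Vulpes, Zea.

16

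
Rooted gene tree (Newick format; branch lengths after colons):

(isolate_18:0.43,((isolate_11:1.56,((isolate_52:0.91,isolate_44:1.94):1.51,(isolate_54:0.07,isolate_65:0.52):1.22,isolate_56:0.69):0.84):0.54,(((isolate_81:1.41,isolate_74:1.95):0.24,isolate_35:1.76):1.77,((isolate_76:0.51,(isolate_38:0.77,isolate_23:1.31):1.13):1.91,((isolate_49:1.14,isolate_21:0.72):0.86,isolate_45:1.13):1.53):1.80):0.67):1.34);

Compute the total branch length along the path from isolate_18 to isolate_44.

6.60

The path runs isolate_18 → … → MRCA → … → isolate_44; the MRCA is the root of the tree.
Branch lengths along that path: 0.43 + 1.34 + 0.54 + 0.84 + 1.51 + 1.94 = 6.60.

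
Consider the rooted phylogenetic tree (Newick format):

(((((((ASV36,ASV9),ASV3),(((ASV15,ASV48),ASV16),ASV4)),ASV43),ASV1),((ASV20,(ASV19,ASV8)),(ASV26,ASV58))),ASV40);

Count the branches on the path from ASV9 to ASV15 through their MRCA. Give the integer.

7

The MRCA of ASV9 and ASV15 is the node subtending (((ASV36,ASV9),ASV3),(((ASV15,ASV48),ASV16),ASV4)).
From ASV9 up to that node: 3 branches. From ASV15 up to the same node: 4 branches. Total: 3 + 4 = 7.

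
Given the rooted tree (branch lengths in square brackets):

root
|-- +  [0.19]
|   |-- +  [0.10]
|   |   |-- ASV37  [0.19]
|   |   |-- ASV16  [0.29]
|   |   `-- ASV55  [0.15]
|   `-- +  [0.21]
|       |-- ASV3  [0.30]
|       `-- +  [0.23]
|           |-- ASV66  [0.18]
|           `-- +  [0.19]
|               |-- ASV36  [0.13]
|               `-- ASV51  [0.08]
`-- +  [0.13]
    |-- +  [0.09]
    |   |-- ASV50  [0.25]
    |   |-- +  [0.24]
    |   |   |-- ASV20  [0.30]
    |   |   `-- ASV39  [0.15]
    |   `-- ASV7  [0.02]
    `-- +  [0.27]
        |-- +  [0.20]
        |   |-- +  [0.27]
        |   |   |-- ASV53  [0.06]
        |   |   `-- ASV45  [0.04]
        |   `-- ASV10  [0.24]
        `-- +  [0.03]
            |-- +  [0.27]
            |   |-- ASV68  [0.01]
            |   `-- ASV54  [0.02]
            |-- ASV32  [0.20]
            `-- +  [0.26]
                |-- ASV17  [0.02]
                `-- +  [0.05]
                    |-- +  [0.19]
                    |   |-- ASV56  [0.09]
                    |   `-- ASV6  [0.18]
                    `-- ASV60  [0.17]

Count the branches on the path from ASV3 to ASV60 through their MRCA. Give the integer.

9

The MRCA of ASV3 and ASV60 is the root of the tree.
From ASV3 up to that node: 3 branches. From ASV60 up to the same node: 6 branches. Total: 3 + 6 = 9.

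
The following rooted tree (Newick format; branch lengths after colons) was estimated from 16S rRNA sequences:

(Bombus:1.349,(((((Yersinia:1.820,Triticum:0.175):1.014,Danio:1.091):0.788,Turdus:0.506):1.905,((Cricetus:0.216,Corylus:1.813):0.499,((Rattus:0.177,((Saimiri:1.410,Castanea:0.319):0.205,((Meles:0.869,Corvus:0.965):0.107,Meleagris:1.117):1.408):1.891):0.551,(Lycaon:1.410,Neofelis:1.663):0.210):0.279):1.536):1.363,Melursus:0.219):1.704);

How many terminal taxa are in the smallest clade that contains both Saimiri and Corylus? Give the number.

The MRCA of Saimiri and Corylus is the node subtending ((Cricetus,Corylus),((Rattus,((Saimiri,Castanea),((Meles,Corvus),Meleagris))),(Lycaon,Neofelis))).
That clade contains 10 terminal taxa: Castanea, Corvus, Corylus, Cricetus, Lycaon, Meleagris, Meles, Neofelis, Rattus, Saimiri.

10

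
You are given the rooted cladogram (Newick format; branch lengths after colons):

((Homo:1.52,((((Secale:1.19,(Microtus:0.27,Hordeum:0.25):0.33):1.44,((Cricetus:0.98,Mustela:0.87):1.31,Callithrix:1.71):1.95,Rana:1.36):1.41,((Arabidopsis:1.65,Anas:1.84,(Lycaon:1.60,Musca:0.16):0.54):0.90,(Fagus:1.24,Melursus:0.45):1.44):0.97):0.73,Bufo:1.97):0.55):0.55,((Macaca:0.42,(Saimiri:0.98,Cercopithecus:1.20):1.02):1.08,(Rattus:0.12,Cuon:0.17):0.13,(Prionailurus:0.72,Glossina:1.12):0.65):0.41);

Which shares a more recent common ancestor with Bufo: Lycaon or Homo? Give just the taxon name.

The MRCA of Bufo and Lycaon subtends ((((Secale,(Microtus,Hordeum)),((Cricetus,Mustela),Callithrix),Rana),((Arabidopsis,Anas,(Lycaon,Musca)),(Fagus,Melursus))),Bufo) (14 taxa).
The MRCA of Bufo and Homo subtends (Homo,((((Secale,(Microtus,Hordeum)),((Cricetus,Mustela),Callithrix),Rana),((Arabidopsis,Anas,(Lycaon,Musca)),(Fagus,Melursus))),Bufo)) (15 taxa).
The first is nested inside the second, so Bufo shares a more recent common ancestor with Lycaon.

Lycaon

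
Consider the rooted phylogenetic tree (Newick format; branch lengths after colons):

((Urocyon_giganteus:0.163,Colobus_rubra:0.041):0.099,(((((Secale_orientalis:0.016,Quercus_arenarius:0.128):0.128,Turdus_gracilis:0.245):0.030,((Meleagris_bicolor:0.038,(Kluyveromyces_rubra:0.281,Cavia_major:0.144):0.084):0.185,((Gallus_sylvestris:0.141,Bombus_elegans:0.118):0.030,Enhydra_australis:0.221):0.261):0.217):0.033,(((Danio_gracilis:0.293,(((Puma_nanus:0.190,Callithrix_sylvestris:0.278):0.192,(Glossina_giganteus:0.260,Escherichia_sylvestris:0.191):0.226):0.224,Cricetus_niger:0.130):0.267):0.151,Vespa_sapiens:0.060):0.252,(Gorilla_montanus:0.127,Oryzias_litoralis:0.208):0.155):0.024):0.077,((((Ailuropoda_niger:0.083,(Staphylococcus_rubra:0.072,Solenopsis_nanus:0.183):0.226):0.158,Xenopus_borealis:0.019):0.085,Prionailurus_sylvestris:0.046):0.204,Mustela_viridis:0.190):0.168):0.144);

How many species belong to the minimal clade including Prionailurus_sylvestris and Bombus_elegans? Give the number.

The MRCA of Prionailurus_sylvestris and Bombus_elegans is the node subtending (((((Secale_orientalis,Quercus_arenarius),Turdus_gracilis),((Meleagris_bicolor,(Kluyveromyces_rubra,Cavia_major)),((Gallus_sylvestris,Bombus_elegans),Enhydra_australis))),(((Danio_gracilis,(((Puma_nanus,Callithrix_sylvestris),(Glossina_giganteus,Escherichia_sylvestris)),Cricetus_niger)),Vespa_sapiens),(Gorilla_montanus,Oryzias_litoralis))),((((Ailuropoda_niger,(Staphylococcus_rubra,Solenopsis_nanus)),Xenopus_borealis),Prionailurus_sylvestris),Mustela_viridis)).
That clade contains 24 terminal taxa: Ailuropoda_niger, Bombus_elegans, Callithrix_sylvestris, Cavia_major, Cricetus_niger, Danio_gracilis, Enhydra_australis, Escherichia_sylvestris, Gallus_sylvestris, Glossina_giganteus, Gorilla_montanus, Kluyveromyces_rubra, Meleagris_bicolor, Mustela_viridis, Oryzias_litoralis, Prionailurus_sylvestris, Puma_nanus, Quercus_arenarius, Secale_orientalis, Solenopsis_nanus, Staphylococcus_rubra, Turdus_gracilis, Vespa_sapiens, Xenopus_borealis.

24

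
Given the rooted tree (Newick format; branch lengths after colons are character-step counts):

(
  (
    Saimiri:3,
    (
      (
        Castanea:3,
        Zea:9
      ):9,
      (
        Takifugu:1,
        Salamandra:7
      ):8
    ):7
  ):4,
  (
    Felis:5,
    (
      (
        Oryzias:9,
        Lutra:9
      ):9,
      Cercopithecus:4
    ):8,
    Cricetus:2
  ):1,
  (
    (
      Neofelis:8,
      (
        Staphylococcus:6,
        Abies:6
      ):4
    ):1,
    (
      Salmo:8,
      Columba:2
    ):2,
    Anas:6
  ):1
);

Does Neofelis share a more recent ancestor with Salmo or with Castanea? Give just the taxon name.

Salmo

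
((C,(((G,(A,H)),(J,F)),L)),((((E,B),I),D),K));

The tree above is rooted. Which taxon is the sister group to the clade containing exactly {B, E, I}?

D

The clade containing exactly {B, E, I} attaches to the tree at the node subtending (((E,B),I),D).
The other lineage descending from that same node — the sister group — is the single tip D.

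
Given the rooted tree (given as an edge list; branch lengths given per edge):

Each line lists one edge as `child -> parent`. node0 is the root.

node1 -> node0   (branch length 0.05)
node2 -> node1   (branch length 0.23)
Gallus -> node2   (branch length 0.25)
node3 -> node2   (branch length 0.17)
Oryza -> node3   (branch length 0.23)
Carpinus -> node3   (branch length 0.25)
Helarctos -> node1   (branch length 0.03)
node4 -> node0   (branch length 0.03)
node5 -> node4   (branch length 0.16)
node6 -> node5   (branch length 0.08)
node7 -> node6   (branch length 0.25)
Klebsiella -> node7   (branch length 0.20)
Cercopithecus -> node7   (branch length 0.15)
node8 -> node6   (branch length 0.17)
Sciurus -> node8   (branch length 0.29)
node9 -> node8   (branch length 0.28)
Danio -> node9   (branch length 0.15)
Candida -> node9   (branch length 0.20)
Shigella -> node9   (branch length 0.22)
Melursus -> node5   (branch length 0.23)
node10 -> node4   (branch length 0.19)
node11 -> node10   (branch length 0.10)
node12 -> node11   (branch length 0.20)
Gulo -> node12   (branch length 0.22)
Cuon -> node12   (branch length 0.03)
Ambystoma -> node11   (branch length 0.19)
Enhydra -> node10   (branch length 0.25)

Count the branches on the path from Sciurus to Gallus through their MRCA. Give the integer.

The MRCA of Sciurus and Gallus is the root of the tree.
From Sciurus up to that node: 5 branches. From Gallus up to the same node: 3 branches. Total: 5 + 3 = 8.

8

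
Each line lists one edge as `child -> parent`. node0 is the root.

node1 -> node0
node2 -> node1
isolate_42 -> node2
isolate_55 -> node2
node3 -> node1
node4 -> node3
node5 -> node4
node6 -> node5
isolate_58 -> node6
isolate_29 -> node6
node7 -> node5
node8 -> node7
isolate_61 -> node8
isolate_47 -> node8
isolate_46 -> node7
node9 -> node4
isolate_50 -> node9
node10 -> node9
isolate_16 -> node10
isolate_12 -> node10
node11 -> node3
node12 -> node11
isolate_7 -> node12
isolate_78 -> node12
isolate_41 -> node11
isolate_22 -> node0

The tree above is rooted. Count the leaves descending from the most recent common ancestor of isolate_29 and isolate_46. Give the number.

5

The MRCA of isolate_29 and isolate_46 is the node subtending ((isolate_58,isolate_29),((isolate_61,isolate_47),isolate_46)).
That clade contains 5 terminal taxa: isolate_29, isolate_46, isolate_47, isolate_58, isolate_61.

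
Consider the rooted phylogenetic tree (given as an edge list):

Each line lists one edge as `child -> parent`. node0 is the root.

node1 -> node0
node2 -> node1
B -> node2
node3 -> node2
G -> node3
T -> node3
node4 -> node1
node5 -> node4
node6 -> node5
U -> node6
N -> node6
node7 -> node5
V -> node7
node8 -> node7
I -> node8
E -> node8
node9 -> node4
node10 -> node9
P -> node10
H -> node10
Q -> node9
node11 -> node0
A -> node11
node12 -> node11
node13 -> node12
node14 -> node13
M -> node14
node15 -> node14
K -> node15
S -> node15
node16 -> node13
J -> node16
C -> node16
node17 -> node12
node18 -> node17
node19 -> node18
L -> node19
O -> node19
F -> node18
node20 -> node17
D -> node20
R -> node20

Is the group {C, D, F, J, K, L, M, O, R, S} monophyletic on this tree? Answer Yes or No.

Yes

The most recent common ancestor of these taxa subtends (((M,(K,S)),(J,C)),(((L,O),F),(D,R))).
That clade has exactly 10 tips — every listed taxon and nothing else — so the group is monophyletic.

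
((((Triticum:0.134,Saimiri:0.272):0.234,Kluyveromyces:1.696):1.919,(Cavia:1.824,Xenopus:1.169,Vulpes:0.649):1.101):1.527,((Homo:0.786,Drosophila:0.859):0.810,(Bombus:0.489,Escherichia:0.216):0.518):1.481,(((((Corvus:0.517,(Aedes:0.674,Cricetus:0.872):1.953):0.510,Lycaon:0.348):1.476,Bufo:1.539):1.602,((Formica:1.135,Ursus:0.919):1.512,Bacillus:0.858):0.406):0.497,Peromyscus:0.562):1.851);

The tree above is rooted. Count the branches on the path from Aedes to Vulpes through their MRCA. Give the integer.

10

The MRCA of Aedes and Vulpes is the root of the tree.
From Aedes up to that node: 7 branches. From Vulpes up to the same node: 3 branches. Total: 7 + 3 = 10.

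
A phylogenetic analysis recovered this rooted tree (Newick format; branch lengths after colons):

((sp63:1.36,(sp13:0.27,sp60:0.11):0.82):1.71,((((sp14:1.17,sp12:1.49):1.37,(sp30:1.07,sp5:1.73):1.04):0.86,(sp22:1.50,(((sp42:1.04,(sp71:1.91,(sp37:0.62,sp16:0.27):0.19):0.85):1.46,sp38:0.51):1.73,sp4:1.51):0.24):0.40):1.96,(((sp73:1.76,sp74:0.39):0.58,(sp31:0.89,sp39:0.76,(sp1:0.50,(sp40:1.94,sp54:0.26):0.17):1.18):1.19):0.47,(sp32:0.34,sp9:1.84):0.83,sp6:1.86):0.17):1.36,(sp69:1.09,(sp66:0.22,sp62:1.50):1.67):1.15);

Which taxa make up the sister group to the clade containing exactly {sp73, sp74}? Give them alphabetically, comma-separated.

sp1, sp31, sp39, sp40, sp54

The clade containing exactly {sp73, sp74} attaches to the tree at the node subtending ((sp73,sp74),(sp31,sp39,(sp1,(sp40,sp54)))).
The other lineage descending from that same node — the sister group — is (sp31,sp39,(sp1,(sp40,sp54))); its 5 tips in alphabetical order are the answer.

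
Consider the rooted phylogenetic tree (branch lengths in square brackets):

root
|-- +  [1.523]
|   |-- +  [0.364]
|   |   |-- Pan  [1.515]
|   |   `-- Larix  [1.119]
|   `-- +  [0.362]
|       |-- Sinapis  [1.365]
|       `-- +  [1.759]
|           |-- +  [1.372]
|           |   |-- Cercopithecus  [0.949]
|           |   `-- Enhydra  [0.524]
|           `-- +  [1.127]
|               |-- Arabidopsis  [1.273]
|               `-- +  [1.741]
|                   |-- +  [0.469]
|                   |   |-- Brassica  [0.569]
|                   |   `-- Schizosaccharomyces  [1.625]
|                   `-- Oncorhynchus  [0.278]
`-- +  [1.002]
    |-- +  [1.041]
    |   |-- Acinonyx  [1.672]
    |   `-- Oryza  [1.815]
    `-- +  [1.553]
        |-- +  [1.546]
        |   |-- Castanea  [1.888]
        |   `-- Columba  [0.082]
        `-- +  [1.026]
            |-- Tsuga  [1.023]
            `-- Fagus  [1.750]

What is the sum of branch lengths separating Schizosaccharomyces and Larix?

The path runs Schizosaccharomyces → … → MRCA → … → Larix; the MRCA is the node subtending ((Pan,Larix),(Sinapis,((Cercopithecus,Enhydra),(Arabidopsis,((Brassica,Schizosaccharomyces),Oncorhynchus))))).
Branch lengths along that path: 1.625 + 0.469 + 1.741 + 1.127 + 1.759 + 0.362 + 0.364 + 1.119 = 8.566.

8.566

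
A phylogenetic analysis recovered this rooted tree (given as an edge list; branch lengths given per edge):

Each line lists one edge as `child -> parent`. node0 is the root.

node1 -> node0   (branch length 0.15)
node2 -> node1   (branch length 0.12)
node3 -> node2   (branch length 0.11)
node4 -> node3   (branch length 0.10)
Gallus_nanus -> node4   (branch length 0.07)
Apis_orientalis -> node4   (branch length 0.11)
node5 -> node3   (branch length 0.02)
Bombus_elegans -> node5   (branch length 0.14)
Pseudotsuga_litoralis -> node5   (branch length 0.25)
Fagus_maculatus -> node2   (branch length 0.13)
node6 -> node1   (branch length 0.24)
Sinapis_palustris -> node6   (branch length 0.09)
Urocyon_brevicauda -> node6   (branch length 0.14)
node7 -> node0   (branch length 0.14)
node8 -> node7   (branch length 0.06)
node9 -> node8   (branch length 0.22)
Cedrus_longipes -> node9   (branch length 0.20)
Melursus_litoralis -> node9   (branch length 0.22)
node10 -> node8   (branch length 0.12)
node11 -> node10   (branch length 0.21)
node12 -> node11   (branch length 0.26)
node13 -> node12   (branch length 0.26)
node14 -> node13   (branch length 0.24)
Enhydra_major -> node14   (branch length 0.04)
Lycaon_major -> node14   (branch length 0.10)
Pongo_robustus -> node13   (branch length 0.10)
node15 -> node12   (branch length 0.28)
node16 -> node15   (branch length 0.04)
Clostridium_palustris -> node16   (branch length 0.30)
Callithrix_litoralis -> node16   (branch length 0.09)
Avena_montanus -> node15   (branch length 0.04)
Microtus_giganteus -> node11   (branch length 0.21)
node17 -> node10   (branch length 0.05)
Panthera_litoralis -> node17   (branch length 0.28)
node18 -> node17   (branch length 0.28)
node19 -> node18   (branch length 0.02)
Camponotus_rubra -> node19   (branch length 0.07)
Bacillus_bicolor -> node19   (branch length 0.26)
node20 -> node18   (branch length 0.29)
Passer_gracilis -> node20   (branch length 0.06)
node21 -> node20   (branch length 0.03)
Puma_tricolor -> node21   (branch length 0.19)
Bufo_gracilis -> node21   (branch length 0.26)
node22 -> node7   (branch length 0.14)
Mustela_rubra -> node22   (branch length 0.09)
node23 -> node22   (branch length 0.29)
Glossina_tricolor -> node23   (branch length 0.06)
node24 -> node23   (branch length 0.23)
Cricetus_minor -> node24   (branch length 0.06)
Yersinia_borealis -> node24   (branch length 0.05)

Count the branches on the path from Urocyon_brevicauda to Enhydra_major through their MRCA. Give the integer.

11

The MRCA of Urocyon_brevicauda and Enhydra_major is the root of the tree.
From Urocyon_brevicauda up to that node: 3 branches. From Enhydra_major up to the same node: 8 branches. Total: 3 + 8 = 11.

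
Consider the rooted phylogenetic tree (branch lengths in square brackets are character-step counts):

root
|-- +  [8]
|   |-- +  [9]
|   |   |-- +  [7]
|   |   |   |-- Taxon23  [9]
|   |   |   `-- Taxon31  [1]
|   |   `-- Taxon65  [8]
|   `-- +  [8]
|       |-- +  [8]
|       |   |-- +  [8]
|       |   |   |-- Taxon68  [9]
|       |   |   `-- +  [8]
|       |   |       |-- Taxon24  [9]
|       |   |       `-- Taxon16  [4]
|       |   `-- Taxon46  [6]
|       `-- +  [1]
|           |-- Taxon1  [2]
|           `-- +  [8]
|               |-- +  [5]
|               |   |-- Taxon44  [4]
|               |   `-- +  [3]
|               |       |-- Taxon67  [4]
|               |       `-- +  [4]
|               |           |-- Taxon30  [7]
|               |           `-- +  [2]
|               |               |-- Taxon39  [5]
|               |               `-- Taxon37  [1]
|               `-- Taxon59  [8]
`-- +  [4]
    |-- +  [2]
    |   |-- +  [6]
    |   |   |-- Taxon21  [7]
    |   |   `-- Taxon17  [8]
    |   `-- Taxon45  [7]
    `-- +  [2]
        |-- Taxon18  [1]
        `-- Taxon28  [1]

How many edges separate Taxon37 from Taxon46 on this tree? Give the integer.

The MRCA of Taxon37 and Taxon46 is the node subtending (((Taxon68,(Taxon24,Taxon16)),Taxon46),(Taxon1,((Taxon44,(Taxon67,(Taxon30,(Taxon39,Taxon37)))),Taxon59))).
From Taxon37 up to that node: 7 branches. From Taxon46 up to the same node: 2 branches. Total: 7 + 2 = 9.

9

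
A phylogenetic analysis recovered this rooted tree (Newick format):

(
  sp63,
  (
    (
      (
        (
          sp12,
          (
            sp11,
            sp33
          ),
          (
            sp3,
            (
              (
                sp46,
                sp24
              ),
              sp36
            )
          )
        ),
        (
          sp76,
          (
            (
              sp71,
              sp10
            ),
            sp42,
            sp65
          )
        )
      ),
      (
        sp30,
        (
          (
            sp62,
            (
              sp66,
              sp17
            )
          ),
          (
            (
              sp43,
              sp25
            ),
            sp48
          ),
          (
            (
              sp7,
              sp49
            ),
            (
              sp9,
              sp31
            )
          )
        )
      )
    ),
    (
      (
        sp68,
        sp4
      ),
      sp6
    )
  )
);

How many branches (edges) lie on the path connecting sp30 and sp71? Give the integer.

7

The MRCA of sp30 and sp71 is the node subtending (((sp12,(sp11,sp33),(sp3,((sp46,sp24),sp36))),(sp76,((sp71,sp10),sp42,sp65))),(sp30,((sp62,(sp66,sp17)),((sp43,sp25),sp48),((sp7,sp49),(sp9,sp31))))).
From sp30 up to that node: 2 branches. From sp71 up to the same node: 5 branches. Total: 2 + 5 = 7.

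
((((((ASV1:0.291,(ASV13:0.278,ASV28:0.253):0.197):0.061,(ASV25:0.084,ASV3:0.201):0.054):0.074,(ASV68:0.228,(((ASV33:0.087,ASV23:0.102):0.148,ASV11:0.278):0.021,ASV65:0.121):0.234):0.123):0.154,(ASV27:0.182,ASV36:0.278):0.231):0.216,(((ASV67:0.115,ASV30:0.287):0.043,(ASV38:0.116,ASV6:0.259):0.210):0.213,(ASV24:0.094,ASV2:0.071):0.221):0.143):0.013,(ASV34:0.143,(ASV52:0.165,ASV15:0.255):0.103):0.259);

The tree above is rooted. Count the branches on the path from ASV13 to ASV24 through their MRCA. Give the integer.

9

The MRCA of ASV13 and ASV24 is the node subtending (((((ASV1,(ASV13,ASV28)),(ASV25,ASV3)),(ASV68,(((ASV33,ASV23),ASV11),ASV65))),(ASV27,ASV36)),(((ASV67,ASV30),(ASV38,ASV6)),(ASV24,ASV2))).
From ASV13 up to that node: 6 branches. From ASV24 up to the same node: 3 branches. Total: 6 + 3 = 9.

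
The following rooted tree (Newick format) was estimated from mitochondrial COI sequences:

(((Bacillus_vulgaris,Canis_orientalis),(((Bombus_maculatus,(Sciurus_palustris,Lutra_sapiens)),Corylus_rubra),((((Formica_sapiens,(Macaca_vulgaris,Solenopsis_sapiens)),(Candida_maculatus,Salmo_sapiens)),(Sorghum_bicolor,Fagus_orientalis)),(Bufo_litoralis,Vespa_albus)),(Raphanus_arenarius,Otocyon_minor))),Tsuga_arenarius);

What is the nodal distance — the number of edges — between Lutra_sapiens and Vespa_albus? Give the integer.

The MRCA of Lutra_sapiens and Vespa_albus is the node subtending (((Bombus_maculatus,(Sciurus_palustris,Lutra_sapiens)),Corylus_rubra),((((Formica_sapiens,(Macaca_vulgaris,Solenopsis_sapiens)),(Candida_maculatus,Salmo_sapiens)),(Sorghum_bicolor,Fagus_orientalis)),(Bufo_litoralis,Vespa_albus)),(Raphanus_arenarius,Otocyon_minor)).
From Lutra_sapiens up to that node: 4 branches. From Vespa_albus up to the same node: 3 branches. Total: 4 + 3 = 7.

7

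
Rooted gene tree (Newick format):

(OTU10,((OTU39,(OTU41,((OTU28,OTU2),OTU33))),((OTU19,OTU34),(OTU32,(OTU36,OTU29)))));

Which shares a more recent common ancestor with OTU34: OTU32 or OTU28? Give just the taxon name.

The MRCA of OTU34 and OTU32 subtends ((OTU19,OTU34),(OTU32,(OTU36,OTU29))) (5 taxa).
The MRCA of OTU34 and OTU28 subtends ((OTU39,(OTU41,((OTU28,OTU2),OTU33))),((OTU19,OTU34),(OTU32,(OTU36,OTU29)))) (10 taxa).
The first is nested inside the second, so OTU34 shares a more recent common ancestor with OTU32.

OTU32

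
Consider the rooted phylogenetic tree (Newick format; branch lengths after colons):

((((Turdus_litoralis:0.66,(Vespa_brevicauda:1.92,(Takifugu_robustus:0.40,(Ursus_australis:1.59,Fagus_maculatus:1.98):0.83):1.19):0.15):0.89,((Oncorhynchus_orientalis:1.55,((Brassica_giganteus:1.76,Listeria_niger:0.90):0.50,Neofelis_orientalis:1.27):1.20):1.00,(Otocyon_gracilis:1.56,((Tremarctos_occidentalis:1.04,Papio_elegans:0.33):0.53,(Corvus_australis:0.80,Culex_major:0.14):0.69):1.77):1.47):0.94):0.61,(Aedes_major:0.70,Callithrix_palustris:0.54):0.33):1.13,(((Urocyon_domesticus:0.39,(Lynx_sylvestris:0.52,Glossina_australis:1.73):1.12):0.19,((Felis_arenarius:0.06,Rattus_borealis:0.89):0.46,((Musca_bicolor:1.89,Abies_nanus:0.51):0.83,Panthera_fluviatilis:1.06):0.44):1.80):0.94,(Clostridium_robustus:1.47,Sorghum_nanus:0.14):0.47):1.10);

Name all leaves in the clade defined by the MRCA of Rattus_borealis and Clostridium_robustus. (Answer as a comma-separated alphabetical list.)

Abies_nanus, Clostridium_robustus, Felis_arenarius, Glossina_australis, Lynx_sylvestris, Musca_bicolor, Panthera_fluviatilis, Rattus_borealis, Sorghum_nanus, Urocyon_domesticus

Tracing Rattus_borealis: it sits inside (Felis_arenarius,Rattus_borealis).
Tracing Clostridium_robustus: it sits inside (Clostridium_robustus,Sorghum_nanus).
The smallest clade enclosing both is (((Urocyon_domesticus,(Lynx_sylvestris,Glossina_australis)),((Felis_arenarius,Rattus_borealis),((Musca_bicolor,Abies_nanus),Panthera_fluviatilis))),(Clostridium_robustus,Sorghum_nanus)); the answer is its 10 terminal taxa in alphabetical order.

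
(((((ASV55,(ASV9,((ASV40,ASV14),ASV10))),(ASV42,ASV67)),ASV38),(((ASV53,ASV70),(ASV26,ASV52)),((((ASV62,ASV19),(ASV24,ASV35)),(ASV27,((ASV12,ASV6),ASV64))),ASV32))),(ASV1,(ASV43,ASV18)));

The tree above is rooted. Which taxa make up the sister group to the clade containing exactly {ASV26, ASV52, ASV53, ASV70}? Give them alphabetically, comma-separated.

ASV12, ASV19, ASV24, ASV27, ASV32, ASV35, ASV6, ASV62, ASV64

The clade containing exactly {ASV26, ASV52, ASV53, ASV70} attaches to the tree at the node subtending (((ASV53,ASV70),(ASV26,ASV52)),((((ASV62,ASV19),(ASV24,ASV35)),(ASV27,((ASV12,ASV6),ASV64))),ASV32)).
The other lineage descending from that same node — the sister group — is ((((ASV62,ASV19),(ASV24,ASV35)),(ASV27,((ASV12,ASV6),ASV64))),ASV32); its 9 tips in alphabetical order are the answer.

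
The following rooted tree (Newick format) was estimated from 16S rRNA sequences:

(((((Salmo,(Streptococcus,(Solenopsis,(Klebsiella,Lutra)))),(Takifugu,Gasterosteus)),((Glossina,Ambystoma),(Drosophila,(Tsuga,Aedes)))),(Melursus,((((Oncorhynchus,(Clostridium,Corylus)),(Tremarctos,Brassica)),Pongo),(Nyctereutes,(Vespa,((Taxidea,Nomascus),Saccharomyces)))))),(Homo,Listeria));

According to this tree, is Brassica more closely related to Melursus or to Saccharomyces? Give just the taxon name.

Saccharomyces

The MRCA of Brassica and Saccharomyces subtends ((((Oncorhynchus,(Clostridium,Corylus)),(Tremarctos,Brassica)),Pongo),(Nyctereutes,(Vespa,((Taxidea,Nomascus),Saccharomyces)))) (11 taxa).
The MRCA of Brassica and Melursus subtends (Melursus,((((Oncorhynchus,(Clostridium,Corylus)),(Tremarctos,Brassica)),Pongo),(Nyctereutes,(Vespa,((Taxidea,Nomascus),Saccharomyces))))) (12 taxa).
The first is nested inside the second, so Brassica shares a more recent common ancestor with Saccharomyces.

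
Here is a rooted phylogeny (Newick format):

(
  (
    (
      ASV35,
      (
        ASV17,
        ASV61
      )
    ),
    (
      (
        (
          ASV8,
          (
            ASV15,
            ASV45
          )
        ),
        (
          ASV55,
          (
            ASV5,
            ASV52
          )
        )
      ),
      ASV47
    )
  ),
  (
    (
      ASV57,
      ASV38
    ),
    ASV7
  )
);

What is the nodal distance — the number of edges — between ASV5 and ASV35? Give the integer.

7

The MRCA of ASV5 and ASV35 is the node subtending ((ASV35,(ASV17,ASV61)),(((ASV8,(ASV15,ASV45)),(ASV55,(ASV5,ASV52))),ASV47)).
From ASV5 up to that node: 5 branches. From ASV35 up to the same node: 2 branches. Total: 5 + 2 = 7.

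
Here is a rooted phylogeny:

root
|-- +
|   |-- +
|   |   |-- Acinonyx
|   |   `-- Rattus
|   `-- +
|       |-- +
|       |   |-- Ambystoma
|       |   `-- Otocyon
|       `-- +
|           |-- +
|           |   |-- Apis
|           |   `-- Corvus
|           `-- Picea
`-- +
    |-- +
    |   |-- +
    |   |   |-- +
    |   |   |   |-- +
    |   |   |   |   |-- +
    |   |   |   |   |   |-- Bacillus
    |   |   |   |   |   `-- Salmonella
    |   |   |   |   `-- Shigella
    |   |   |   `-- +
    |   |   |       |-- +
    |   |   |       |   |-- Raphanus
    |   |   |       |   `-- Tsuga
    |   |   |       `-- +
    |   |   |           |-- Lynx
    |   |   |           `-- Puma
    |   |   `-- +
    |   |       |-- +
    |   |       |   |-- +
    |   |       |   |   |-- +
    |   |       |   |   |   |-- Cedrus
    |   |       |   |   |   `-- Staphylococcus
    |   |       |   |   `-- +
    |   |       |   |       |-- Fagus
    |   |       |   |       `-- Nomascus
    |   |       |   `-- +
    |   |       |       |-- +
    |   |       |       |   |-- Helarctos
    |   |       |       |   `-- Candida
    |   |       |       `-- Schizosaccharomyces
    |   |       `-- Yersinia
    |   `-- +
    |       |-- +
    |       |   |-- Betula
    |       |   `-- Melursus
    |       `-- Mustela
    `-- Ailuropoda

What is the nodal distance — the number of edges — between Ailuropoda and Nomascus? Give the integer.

8

The MRCA of Ailuropoda and Nomascus is the node subtending ((((((Bacillus,Salmonella),Shigella),((Raphanus,Tsuga),(Lynx,Puma))),((((Cedrus,Staphylococcus),(Fagus,Nomascus)),((Helarctos,Candida),Schizosaccharomyces)),Yersinia)),((Betula,Melursus),Mustela)),Ailuropoda).
From Ailuropoda up to that node: 1 branch. From Nomascus up to the same node: 7 branches. Total: 1 + 7 = 8.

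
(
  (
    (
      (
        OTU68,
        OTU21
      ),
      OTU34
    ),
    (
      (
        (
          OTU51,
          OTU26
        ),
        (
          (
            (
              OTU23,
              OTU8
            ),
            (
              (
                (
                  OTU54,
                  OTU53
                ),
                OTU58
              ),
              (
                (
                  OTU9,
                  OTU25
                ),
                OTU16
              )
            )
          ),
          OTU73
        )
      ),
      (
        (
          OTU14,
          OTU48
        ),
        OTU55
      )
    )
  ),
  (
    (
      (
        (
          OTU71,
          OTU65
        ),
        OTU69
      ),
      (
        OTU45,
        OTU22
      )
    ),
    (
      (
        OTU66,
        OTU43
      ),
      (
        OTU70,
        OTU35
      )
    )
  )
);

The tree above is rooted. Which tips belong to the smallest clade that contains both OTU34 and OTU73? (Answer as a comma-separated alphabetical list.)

OTU14, OTU16, OTU21, OTU23, OTU25, OTU26, OTU34, OTU48, OTU51, OTU53, OTU54, OTU55, OTU58, OTU68, OTU73, OTU8, OTU9

Tracing OTU34: it sits inside ((OTU68,OTU21),OTU34).
Tracing OTU73: it sits inside (((OTU23,OTU8),(((OTU54,OTU53),OTU58),((OTU9,OTU25),OTU16))),OTU73).
The smallest clade enclosing both is (((OTU68,OTU21),OTU34),(((OTU51,OTU26),(((OTU23,OTU8),(((OTU54,OTU53),OTU58),((OTU9,OTU25),OTU16))),OTU73)),((OTU14,OTU48),OTU55))); the answer is its 17 terminal taxa in alphabetical order.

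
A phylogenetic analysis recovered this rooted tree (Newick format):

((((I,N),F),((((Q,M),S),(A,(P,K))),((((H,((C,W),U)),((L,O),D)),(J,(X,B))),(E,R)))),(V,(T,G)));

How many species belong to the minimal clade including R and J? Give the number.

12

The MRCA of R and J is the node subtending ((((H,((C,W),U)),((L,O),D)),(J,(X,B))),(E,R)).
That clade contains 12 terminal taxa: B, C, D, E, H, J, L, O, R, U, W, X.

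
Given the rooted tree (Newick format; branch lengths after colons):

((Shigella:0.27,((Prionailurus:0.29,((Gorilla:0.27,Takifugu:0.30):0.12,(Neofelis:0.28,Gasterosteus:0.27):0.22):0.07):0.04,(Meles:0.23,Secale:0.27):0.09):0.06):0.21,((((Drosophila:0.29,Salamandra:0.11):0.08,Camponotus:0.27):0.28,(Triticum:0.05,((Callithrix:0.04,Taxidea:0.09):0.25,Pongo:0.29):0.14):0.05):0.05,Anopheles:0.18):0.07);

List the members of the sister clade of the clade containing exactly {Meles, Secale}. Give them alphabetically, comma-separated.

The clade containing exactly {Meles, Secale} attaches to the tree at the node subtending ((Prionailurus,((Gorilla,Takifugu),(Neofelis,Gasterosteus))),(Meles,Secale)).
The other lineage descending from that same node — the sister group — is (Prionailurus,((Gorilla,Takifugu),(Neofelis,Gasterosteus))); its 5 tips in alphabetical order are the answer.

Gasterosteus, Gorilla, Neofelis, Prionailurus, Takifugu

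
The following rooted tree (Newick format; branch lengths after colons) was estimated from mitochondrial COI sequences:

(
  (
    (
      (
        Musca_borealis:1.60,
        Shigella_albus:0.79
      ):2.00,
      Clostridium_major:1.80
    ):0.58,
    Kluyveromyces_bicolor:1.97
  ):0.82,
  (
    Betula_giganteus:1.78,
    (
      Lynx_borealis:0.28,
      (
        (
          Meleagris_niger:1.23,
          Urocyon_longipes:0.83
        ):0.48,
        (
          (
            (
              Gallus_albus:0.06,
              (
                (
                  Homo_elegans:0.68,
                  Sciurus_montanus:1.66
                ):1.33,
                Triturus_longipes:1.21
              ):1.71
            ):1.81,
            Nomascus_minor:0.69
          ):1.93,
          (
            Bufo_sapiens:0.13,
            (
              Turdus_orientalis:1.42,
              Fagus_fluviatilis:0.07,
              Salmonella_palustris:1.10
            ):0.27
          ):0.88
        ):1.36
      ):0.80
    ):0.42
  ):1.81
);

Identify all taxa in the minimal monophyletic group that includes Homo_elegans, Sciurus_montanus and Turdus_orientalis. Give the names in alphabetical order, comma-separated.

Bufo_sapiens, Fagus_fluviatilis, Gallus_albus, Homo_elegans, Nomascus_minor, Salmonella_palustris, Sciurus_montanus, Triturus_longipes, Turdus_orientalis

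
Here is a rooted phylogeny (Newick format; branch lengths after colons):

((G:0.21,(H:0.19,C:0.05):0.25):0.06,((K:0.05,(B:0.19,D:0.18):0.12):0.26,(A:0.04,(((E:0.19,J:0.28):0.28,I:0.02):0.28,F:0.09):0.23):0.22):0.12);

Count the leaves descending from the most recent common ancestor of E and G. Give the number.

The MRCA of E and G is the root, so the clade is the entire tree.
That clade contains 11 terminal taxa: A, B, C, D, E, F, G, H, I, J, K.

11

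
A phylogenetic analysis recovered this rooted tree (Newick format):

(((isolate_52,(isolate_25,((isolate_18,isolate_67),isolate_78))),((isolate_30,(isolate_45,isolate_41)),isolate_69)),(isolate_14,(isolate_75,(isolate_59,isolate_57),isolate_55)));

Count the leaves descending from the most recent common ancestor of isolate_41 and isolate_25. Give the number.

9

The MRCA of isolate_41 and isolate_25 is the node subtending ((isolate_52,(isolate_25,((isolate_18,isolate_67),isolate_78))),((isolate_30,(isolate_45,isolate_41)),isolate_69)).
That clade contains 9 terminal taxa: isolate_18, isolate_25, isolate_30, isolate_41, isolate_45, isolate_52, isolate_67, isolate_69, isolate_78.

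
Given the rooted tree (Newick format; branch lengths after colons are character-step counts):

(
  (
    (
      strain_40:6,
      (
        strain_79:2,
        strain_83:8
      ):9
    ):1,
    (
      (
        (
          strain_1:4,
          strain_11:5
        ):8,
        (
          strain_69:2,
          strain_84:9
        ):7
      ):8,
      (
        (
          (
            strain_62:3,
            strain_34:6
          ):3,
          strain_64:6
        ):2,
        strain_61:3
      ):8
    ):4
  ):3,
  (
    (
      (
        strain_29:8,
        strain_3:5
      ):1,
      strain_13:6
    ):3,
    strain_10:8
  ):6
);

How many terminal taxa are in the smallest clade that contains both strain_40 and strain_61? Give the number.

11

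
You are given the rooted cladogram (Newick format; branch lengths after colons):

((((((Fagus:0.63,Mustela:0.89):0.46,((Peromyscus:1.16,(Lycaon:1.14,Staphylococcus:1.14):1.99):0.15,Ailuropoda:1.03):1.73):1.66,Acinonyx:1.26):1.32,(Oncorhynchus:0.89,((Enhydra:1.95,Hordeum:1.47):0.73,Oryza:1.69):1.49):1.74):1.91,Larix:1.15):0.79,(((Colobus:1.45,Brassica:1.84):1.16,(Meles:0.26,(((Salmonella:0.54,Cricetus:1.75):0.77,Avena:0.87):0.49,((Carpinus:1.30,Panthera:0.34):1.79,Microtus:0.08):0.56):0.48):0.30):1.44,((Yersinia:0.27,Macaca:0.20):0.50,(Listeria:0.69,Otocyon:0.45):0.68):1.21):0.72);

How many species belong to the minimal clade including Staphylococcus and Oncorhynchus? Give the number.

11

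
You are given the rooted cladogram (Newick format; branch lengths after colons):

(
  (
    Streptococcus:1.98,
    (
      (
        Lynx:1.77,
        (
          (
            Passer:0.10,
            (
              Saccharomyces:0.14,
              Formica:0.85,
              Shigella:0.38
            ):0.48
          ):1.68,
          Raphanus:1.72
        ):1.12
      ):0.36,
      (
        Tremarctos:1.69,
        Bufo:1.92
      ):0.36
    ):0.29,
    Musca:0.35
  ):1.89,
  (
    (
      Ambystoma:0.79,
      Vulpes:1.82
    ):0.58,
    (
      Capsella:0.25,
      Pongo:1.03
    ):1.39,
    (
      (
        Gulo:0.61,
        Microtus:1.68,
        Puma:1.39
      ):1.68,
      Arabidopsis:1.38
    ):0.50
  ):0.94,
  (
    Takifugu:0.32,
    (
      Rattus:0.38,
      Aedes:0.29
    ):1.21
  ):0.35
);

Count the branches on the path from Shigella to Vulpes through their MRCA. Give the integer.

10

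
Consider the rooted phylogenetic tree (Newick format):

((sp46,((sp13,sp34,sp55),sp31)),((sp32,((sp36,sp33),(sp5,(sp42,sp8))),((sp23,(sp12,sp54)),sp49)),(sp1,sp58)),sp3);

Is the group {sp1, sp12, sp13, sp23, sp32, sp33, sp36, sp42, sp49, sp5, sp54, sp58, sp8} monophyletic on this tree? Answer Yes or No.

No

The MRCA of the listed taxa is the root, so the smallest clade containing them is the whole tree.
That clade also contains sp3, sp31, sp34, sp46, sp55, which are not in the proposed group, so the group is not monophyletic.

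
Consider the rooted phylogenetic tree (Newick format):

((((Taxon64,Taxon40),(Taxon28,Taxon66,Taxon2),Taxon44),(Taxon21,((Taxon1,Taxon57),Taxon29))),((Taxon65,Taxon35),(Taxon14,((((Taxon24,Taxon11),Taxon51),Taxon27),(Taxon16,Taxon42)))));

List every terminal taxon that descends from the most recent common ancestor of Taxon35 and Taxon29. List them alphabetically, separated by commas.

Taxon1, Taxon11, Taxon14, Taxon16, Taxon2, Taxon21, Taxon24, Taxon27, Taxon28, Taxon29, Taxon35, Taxon40, Taxon42, Taxon44, Taxon51, Taxon57, Taxon64, Taxon65, Taxon66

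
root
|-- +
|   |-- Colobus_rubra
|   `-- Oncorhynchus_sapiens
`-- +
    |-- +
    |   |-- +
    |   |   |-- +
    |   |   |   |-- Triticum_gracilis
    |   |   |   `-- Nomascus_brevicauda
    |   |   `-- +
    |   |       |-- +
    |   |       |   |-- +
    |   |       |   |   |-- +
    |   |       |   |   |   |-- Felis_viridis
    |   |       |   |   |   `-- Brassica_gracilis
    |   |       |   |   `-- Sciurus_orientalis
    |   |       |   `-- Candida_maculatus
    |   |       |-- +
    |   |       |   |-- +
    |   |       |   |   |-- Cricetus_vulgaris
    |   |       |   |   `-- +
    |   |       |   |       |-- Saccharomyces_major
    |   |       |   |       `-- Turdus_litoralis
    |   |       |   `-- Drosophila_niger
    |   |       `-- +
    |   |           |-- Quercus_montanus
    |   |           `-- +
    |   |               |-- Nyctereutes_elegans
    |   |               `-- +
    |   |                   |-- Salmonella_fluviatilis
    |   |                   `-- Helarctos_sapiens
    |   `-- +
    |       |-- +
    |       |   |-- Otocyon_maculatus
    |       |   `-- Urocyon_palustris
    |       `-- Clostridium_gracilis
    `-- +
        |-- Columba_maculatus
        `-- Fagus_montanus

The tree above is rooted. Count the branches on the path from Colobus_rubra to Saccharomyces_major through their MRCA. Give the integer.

10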